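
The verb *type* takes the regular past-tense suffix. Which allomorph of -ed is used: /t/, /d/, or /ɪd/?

/t/

The stem *type* ends in a voiceless consonant other than /t/.
The -ed suffix is realized as /ɪd/ after /t, d/; as /t/ after other voiceless consonants; and as /d/ after other voiced sounds.
So -ed on *type* is pronounced /t/.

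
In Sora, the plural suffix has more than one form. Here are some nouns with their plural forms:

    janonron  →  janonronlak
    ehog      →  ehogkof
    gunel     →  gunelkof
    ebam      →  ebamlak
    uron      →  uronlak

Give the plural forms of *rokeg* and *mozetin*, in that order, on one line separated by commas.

rokegkof, mozetinlak

The alternation tracks the final consonant of the stem — -lak when the stem ends in a nasal (*janonron*, *ebam*, *uron*); -kof when the stem ends in a non-nasal consonant (*ehog*, *gunel*).
Since the final consonant of *rokeg* is /g/ (non-nasal), it takes -kof, giving *rokegkof*.
The final consonant of *mozetin* is /n/, which is a nasal, so the suffix is -lak, giving *mozetinlak*.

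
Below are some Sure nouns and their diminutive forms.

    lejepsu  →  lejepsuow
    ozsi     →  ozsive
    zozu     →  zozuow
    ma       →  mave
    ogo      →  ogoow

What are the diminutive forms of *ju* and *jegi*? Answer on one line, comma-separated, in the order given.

juow, jegive

The suffix is conditioned by the last vowel: -ow when the last vowel of the stem is a rounded vowel (*lejepsu*, *zozu*, *ogo*); -ve when the last vowel of the stem is an unrounded vowel (*ozsi*, *ma*).
*ju* — last vowel /u/ (a rounded vowel) → -ow → *juow*.
Since the last vowel of *jegi* is /i/ (an unrounded vowel), it takes -ve, giving *jegive*.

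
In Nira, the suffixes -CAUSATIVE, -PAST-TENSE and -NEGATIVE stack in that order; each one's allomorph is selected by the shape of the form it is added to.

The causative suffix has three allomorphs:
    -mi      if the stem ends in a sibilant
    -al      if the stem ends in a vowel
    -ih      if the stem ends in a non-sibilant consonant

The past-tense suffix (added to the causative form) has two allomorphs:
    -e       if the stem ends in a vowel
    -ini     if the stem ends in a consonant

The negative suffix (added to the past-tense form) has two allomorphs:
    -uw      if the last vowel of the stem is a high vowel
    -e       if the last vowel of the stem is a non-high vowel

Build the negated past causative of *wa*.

waaliniuw

Since the final sound of *wa* is /a/ (a vowel), it takes -al, giving *waal*.
The causative form *waal* — final sound /l/ (a consonant) → -ini → *waalini*.
Since the last vowel of the past-tense form *waalini* is /i/ (a high vowel), it takes -uw, giving *waaliniuw*.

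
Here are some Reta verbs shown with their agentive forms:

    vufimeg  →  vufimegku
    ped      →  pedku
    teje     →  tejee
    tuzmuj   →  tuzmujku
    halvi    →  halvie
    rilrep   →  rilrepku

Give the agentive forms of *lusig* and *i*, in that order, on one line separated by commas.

The pattern is consonant vs. vowel: -ku when the stem ends in a consonant (*vufimeg*, *ped*, *tuzmuj*, *rilrep*); -e when the stem ends in a vowel (*teje*, *halvi*).
*lusig* — final sound /g/ (a consonant) → -ku → *lusigku*.
Since the final sound of *i* is /i/ (a vowel), it takes -e, giving *ie*.

lusigku, ie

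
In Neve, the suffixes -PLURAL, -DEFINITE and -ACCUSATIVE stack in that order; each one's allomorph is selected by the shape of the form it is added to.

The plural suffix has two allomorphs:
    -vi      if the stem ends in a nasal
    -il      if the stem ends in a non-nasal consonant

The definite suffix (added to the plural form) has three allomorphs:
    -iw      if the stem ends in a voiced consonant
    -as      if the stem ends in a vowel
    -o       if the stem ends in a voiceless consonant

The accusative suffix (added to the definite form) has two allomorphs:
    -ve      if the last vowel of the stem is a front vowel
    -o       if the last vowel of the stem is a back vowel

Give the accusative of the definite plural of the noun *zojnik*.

zojnikiliwve

*zojnik* — final consonant /k/ (non-nasal) → -il → *zojnikil*.
The plural form *zojnikil* — final sound /l/ (a voiced consonant) → -iw → *zojnikiliw*.
The last vowel of the definite form *zojnikiliw* is /i/, which is a front vowel, so the accusative suffix is -ve, giving *zojnikiliwve*.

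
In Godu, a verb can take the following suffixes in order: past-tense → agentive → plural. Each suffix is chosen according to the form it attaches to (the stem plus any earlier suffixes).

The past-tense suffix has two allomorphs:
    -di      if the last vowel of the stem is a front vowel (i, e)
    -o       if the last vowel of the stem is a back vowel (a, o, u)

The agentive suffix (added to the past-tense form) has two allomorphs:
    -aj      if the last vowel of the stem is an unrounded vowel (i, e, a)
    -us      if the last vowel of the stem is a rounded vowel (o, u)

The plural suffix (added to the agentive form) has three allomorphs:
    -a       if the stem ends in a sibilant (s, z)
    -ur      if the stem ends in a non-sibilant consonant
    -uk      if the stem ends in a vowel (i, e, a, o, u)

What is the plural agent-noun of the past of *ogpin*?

ogpindiajur

The last vowel of *ogpin* is /i/, which is a front vowel, so the past-tense suffix is -di, giving *ogpindi*.
The past-tense form *ogpindi* — last vowel /i/ (an unrounded vowel) → -aj → *ogpindiaj*.
The agentive form *ogpindiaj*: final sound = /j/, a non-sibilant consonant → -ur → *ogpindiajur*.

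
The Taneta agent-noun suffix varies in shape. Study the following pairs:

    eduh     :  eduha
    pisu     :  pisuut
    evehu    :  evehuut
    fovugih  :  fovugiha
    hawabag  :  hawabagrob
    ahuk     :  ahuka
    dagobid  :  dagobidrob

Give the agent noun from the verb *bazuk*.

The suffix is conditioned by the final sound: -a when the stem ends in a voiceless consonant (*eduh*, *fovugih*, *ahuk*); -rob when the stem ends in a voiced consonant (*hawabag*, *dagobid*); -ut when the stem ends in a vowel (*pisu*, *evehu*).
*bazuk*: final sound = /k/, a voiceless consonant → -a → *bazuka*.

bazuka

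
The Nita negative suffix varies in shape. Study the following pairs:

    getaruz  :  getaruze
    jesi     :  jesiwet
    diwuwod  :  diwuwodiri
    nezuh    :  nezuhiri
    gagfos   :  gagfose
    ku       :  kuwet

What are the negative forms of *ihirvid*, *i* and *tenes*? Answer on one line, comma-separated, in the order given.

ihirvidiri, iwet, tenese

The alternation tracks the final sound of the stem — -e when the stem ends in a sibilant (*getaruz*, *gagfos*); -iri when the stem ends in a non-sibilant consonant (*diwuwod*, *nezuh*); -wet when the stem ends in a vowel (*jesi*, *ku*).
*ihirvid*: final sound = /d/, a non-sibilant consonant → -iri → *ihirvidiri*.
*i*: final sound = /i/, a vowel → -wet → *iwet*.
Since the final sound of *tenes* is /s/ (a sibilant), it takes -e, giving *tenese*.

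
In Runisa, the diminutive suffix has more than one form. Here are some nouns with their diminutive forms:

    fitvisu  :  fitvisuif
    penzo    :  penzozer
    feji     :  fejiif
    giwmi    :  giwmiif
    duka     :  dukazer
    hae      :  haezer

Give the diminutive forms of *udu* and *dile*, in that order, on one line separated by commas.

The pattern is height harmony: -if when the last vowel of the stem is a high vowel (*fitvisu*, *feji*, *giwmi*); -zer when the last vowel of the stem is a non-high vowel (*penzo*, *duka*, *hae*).
Since the last vowel of *udu* is /u/ (a high vowel), it takes -if, giving *uduif*.
Since the last vowel of *dile* is /e/ (a non-high vowel), it takes -zer, giving *dilezer*.

uduif, dilezer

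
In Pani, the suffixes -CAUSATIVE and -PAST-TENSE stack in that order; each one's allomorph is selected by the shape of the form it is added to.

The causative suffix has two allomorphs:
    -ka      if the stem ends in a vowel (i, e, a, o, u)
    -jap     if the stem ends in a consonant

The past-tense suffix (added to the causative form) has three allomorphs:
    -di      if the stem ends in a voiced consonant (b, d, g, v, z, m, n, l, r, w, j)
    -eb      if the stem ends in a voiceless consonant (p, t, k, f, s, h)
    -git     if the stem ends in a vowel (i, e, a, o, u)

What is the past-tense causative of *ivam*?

ivamjapeb

*ivam* — final sound /m/ (a consonant) → -jap → *ivamjap*.
Since the final sound of the causative form *ivamjap* is /p/ (a voiceless consonant), it takes -eb, giving *ivamjapeb*.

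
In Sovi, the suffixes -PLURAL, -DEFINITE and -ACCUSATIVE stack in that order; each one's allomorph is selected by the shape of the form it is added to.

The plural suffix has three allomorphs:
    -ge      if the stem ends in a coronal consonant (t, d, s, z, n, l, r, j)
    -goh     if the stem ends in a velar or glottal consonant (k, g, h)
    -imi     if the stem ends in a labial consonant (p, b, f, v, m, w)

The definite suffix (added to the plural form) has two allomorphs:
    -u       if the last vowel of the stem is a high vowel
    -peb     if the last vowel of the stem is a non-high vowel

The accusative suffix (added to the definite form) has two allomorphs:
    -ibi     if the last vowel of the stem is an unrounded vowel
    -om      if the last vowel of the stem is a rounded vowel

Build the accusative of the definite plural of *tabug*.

The final consonant of *tabug* is /g/, which is velar/glottal, so the plural suffix is -goh, giving *tabuggoh*.
The plural form *tabuggoh*: last vowel = /o/, a non-high vowel → -peb → *tabuggohpeb*.
Since the last vowel of the definite form *tabuggohpeb* is /e/ (an unrounded vowel), it takes -ibi, giving *tabuggohpebibi*.

tabuggohpebibi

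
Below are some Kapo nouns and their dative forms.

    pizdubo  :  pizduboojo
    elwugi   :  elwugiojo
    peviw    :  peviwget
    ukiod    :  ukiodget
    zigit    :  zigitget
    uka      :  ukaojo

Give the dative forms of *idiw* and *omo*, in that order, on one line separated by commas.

idiwget, omoojo

The pattern is consonant vs. vowel: -get when the stem ends in a consonant (*peviw*, *ukiod*, *zigit*); -ojo when the stem ends in a vowel (*pizdubo*, *elwugi*, *uka*).
The final sound of *idiw* is /w/, which is a consonant, so the suffix is -get, giving *idiwget*.
*omo* — final sound /o/ (a vowel) → -ojo → *omoojo*.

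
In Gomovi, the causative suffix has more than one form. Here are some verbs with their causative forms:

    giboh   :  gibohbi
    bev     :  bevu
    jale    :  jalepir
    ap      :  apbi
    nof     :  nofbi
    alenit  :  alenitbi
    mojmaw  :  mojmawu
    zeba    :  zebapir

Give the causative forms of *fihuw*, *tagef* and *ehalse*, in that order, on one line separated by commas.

The pattern is voicing of the final sound: -bi when the stem ends in a voiceless consonant (*giboh*, *ap*, *nof*, *alenit*); -u when the stem ends in a voiced consonant (*bev*, *mojmaw*); -pir when the stem ends in a vowel (*jale*, *zeba*).
*fihuw* — final sound /w/ (a voiced consonant) → -u → *fihuwu*.
Since the final sound of *tagef* is /f/ (a voiceless consonant), it takes -bi, giving *tagefbi*.
*ehalse* — final sound /e/ (a vowel) → -pir → *ehalsepir*.

fihuwu, tagefbi, ehalsepir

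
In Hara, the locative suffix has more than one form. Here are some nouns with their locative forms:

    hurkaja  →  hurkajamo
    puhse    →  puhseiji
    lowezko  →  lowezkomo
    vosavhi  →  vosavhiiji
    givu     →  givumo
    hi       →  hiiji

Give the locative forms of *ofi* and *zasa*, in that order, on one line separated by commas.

ofiiji, zasamo

Looking at the last vowel of each stem: -iji when the last vowel of the stem is a front vowel (*puhse*, *vosavhi*, *hi*); -mo when the last vowel of the stem is a back vowel (*hurkaja*, *lowezko*, *givu*).
*ofi* — last vowel /i/ (a front vowel) → -iji → *ofiiji*.
Since the last vowel of *zasa* is /a/ (a back vowel), it takes -mo, giving *zasamo*.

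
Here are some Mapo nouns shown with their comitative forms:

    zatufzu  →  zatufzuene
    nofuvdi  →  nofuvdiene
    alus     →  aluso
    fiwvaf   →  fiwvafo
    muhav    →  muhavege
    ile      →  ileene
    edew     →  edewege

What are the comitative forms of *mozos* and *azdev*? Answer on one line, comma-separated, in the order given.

mozoso, azdevege

The pattern is voicing of the final sound: -o when the stem ends in a voiceless consonant (*alus*, *fiwvaf*); -ege when the stem ends in a voiced consonant (*muhav*, *edew*); -ene when the stem ends in a vowel (*zatufzu*, *nofuvdi*, *ile*).
*mozos*: final sound = /s/, a voiceless consonant → -o → *mozoso*.
*azdev* — final sound /v/ (a voiced consonant) → -ege → *azdevege*.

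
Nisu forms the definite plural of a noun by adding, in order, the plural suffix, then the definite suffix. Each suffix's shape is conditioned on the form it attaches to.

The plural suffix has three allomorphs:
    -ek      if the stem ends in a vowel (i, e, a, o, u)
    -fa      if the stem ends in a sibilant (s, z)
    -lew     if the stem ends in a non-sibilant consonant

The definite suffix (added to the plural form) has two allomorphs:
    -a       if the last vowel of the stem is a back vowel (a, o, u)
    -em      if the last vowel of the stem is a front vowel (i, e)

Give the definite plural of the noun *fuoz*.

fuozfaa

*fuoz*: final sound = /z/, a sibilant → -fa → *fuozfa*.
The plural form *fuozfa*: last vowel = /a/, a back vowel → -a → *fuozfaa*.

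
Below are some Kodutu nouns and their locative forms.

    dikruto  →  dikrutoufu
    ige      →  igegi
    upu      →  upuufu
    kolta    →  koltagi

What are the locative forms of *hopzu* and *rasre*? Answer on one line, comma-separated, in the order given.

The alternation tracks the last vowel of the stem — -ufu when the last vowel of the stem is a rounded vowel (*dikruto*, *upu*); -gi when the last vowel of the stem is an unrounded vowel (*ige*, *kolta*).
Since the last vowel of *hopzu* is /u/ (a rounded vowel), it takes -ufu, giving *hopzuufu*.
The last vowel of *rasre* is /e/, which is an unrounded vowel, so the suffix is -gi, giving *rasregi*.

hopzuufu, rasregi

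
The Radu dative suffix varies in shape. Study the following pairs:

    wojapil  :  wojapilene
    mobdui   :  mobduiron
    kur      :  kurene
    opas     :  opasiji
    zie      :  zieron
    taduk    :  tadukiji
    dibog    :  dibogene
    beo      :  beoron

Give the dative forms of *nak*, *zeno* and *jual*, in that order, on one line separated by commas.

The suffix is conditioned by the final sound: -iji when the stem ends in a voiceless consonant (*opas*, *taduk*); -ene when the stem ends in a voiced consonant (*wojapil*, *kur*, *dibog*); -ron when the stem ends in a vowel (*mobdui*, *zie*, *beo*).
*nak*: final sound = /k/, a voiceless consonant → -iji → *nakiji*.
Since the final sound of *zeno* is /o/ (a vowel), it takes -ron, giving *zenoron*.
*jual* — final sound /l/ (a voiced consonant) → -ene → *jualene*.

nakiji, zenoron, jualene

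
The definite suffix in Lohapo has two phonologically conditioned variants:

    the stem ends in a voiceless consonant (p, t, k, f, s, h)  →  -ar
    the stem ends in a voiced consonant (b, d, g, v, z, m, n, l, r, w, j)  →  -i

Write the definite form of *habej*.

*habej* — final consonant /j/ (voiced) → -i → *habeji*.

habeji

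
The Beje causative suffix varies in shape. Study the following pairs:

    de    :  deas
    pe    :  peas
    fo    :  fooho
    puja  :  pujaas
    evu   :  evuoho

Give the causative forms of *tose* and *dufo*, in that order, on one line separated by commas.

toseas, dufooho

Looking at the last vowel of each stem: -oho when the last vowel of the stem is a rounded vowel (*fo*, *evu*); -as when the last vowel of the stem is an unrounded vowel (*de*, *pe*, *puja*).
*tose* — last vowel /e/ (an unrounded vowel) → -as → *toseas*.
Since the last vowel of *dufo* is /o/ (a rounded vowel), it takes -oho, giving *dufooho*.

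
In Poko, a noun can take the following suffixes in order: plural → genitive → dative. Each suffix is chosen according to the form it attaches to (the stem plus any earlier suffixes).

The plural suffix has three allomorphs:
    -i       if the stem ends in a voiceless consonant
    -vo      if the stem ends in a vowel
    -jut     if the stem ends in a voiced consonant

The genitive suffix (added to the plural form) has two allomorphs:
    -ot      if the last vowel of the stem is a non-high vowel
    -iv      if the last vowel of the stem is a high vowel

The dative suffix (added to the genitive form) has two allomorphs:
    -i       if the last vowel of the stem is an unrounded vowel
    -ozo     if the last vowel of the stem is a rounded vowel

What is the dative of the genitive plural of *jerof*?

jerofiivi

*jerof*: final sound = /f/, a voiceless consonant → -i → *jerofi*.
The plural form *jerofi* — last vowel /i/ (a high vowel) → -iv → *jerofiiv*.
The genitive form *jerofiiv* — last vowel /i/ (an unrounded vowel) → -i → *jerofiivi*.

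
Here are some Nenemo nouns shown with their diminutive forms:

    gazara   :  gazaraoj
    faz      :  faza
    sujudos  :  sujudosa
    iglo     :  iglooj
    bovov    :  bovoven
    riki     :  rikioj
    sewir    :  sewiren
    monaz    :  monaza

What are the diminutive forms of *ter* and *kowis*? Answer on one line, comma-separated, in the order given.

teren, kowisa

Looking at the final sound of each stem: -a when the stem ends in a sibilant (*faz*, *sujudos*, *monaz*); -en when the stem ends in a non-sibilant consonant (*bovov*, *sewir*); -oj when the stem ends in a vowel (*gazara*, *iglo*, *riki*).
*ter* — final sound /r/ (a non-sibilant consonant) → -en → *teren*.
*kowis*: final sound = /s/, a sibilant → -a → *kowisa*.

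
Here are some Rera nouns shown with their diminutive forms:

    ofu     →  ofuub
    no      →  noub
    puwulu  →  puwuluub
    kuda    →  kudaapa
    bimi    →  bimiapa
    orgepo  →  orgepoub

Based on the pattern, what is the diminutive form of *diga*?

The suffix is conditioned by the last vowel: -ub when the last vowel of the stem is a rounded vowel (*ofu*, *no*, *puwulu*, *orgepo*); -apa when the last vowel of the stem is an unrounded vowel (*kuda*, *bimi*).
The last vowel of *diga* is /a/, which is an unrounded vowel, so the suffix is -apa, giving *digaapa*.

digaapa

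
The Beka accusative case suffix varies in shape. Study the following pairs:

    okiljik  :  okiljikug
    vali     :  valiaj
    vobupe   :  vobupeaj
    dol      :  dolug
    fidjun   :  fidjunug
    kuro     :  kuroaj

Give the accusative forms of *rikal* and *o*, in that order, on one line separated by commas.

rikalug, oaj

The pattern is consonant vs. vowel: -ug when the stem ends in a consonant (*okiljik*, *dol*, *fidjun*); -aj when the stem ends in a vowel (*vali*, *vobupe*, *kuro*).
*rikal* — final sound /l/ (a consonant) → -ug → *rikalug*.
Since the final sound of *o* is /o/ (a vowel), it takes -aj, giving *oaj*.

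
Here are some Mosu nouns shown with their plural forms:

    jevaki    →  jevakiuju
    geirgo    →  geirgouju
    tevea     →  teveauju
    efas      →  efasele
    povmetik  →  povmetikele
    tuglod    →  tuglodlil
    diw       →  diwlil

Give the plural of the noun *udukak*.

udukakele

The pattern is voicing of the final sound: -ele when the stem ends in a voiceless consonant (*efas*, *povmetik*); -lil when the stem ends in a voiced consonant (*tuglod*, *diw*); -uju when the stem ends in a vowel (*jevaki*, *geirgo*, *tevea*).
Since the final sound of *udukak* is /k/ (a voiceless consonant), it takes -ele, giving *udukakele*.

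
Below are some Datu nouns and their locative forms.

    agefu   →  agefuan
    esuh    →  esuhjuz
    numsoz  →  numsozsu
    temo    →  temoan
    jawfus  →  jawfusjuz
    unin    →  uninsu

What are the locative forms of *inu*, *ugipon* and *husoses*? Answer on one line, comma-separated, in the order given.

The suffix is conditioned by the final sound: -juz when the stem ends in a voiceless consonant (*esuh*, *jawfus*); -su when the stem ends in a voiced consonant (*numsoz*, *unin*); -an when the stem ends in a vowel (*agefu*, *temo*).
The final sound of *inu* is /u/, which is a vowel, so the suffix is -an, giving *inuan*.
Since the final sound of *ugipon* is /n/ (a voiced consonant), it takes -su, giving *ugiponsu*.
Since the final sound of *husoses* is /s/ (a voiceless consonant), it takes -juz, giving *husosesjuz*.

inuan, ugiponsu, husosesjuz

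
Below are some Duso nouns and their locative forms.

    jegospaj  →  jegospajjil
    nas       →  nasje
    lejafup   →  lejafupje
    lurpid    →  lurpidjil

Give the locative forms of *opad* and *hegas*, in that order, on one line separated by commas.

opadjil, hegasje

The pattern is voicing of the final consonant: -je when the stem ends in a voiceless consonant (*nas*, *lejafup*); -jil when the stem ends in a voiced consonant (*jegospaj*, *lurpid*).
The final consonant of *opad* is /d/, which is voiced, so the suffix is -jil, giving *opadjil*.
Since the final consonant of *hegas* is /s/ (voiceless), it takes -je, giving *hegasje*.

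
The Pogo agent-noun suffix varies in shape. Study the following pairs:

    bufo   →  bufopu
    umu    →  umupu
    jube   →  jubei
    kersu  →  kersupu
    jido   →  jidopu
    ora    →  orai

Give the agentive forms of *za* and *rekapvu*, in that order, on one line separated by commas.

Looking at the last vowel of each stem: -pu when the last vowel of the stem is a rounded vowel (*bufo*, *umu*, *kersu*, *jido*); -i when the last vowel of the stem is an unrounded vowel (*jube*, *ora*).
Since the last vowel of *za* is /a/ (an unrounded vowel), it takes -i, giving *zai*.
The last vowel of *rekapvu* is /u/, which is a rounded vowel, so the suffix is -pu, giving *rekapvupu*.

zai, rekapvupu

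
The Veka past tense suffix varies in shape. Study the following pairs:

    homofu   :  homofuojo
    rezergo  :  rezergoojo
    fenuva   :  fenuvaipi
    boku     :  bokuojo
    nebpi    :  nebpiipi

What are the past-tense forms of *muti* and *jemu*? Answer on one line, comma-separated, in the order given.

mutiipi, jemuojo

Looking at the last vowel of each stem: -ojo when the last vowel of the stem is a rounded vowel (*homofu*, *rezergo*, *boku*); -ipi when the last vowel of the stem is an unrounded vowel (*fenuva*, *nebpi*).
The last vowel of *muti* is /i/, which is an unrounded vowel, so the suffix is -ipi, giving *mutiipi*.
Since the last vowel of *jemu* is /u/ (a rounded vowel), it takes -ojo, giving *jemuojo*.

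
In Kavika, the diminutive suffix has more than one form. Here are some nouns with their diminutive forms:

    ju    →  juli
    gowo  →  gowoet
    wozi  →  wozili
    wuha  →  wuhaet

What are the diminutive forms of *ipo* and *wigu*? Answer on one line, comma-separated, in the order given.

ipoet, wiguli

The suffix is conditioned by the last vowel: -li when the last vowel of the stem is a high vowel (*ju*, *wozi*); -et when the last vowel of the stem is a non-high vowel (*gowo*, *wuha*).
The last vowel of *ipo* is /o/, which is a non-high vowel, so the suffix is -et, giving *ipoet*.
Since the last vowel of *wigu* is /u/ (a high vowel), it takes -li, giving *wiguli*.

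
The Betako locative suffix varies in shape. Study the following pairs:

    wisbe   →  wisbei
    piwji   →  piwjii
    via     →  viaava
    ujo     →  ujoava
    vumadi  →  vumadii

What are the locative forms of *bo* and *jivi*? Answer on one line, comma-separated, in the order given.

Looking at the last vowel of each stem: -i when the last vowel of the stem is a front vowel (*wisbe*, *piwji*, *vumadi*); -ava when the last vowel of the stem is a back vowel (*via*, *ujo*).
Since the last vowel of *bo* is /o/ (a back vowel), it takes -ava, giving *boava*.
*jivi*: last vowel = /i/, a front vowel → -i → *jivii*.

boava, jivii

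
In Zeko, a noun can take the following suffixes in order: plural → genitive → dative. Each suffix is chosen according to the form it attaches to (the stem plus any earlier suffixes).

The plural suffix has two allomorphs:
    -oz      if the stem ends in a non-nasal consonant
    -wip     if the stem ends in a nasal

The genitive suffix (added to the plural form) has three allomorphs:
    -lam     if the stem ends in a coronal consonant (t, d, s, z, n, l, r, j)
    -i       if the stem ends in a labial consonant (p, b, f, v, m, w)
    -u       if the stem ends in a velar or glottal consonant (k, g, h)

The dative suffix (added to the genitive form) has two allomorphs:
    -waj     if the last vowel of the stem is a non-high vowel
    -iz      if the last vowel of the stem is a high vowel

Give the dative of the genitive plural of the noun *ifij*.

The final consonant of *ifij* is /j/, which is non-nasal, so the plural suffix is -oz, giving *ifijoz*.
The final consonant of the plural form *ifijoz* is /z/, which is coronal, so the genitive suffix is -lam, giving *ifijozlam*.
The last vowel of the genitive form *ifijozlam* is /a/, which is a non-high vowel, so the dative suffix is -waj, giving *ifijozlamwaj*.

ifijozlamwaj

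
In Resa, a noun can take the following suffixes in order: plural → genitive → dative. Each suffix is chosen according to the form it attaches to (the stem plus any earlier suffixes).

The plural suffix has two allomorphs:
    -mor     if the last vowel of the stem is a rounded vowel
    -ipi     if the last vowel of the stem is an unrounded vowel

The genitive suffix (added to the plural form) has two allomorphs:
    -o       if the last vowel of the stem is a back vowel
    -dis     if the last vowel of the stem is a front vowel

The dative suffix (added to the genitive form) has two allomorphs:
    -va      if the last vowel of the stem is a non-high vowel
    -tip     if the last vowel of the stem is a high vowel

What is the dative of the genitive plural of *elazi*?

Since the last vowel of *elazi* is /i/ (an unrounded vowel), it takes -ipi, giving *elaziipi*.
The last vowel of the plural form *elaziipi* is /i/, which is a front vowel, so the genitive suffix is -dis, giving *elaziipidis*.
The genitive form *elaziipidis* — last vowel /i/ (a high vowel) → -tip → *elaziipidistip*.

elaziipidistip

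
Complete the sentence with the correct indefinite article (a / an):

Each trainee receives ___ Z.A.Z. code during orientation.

The indefinite article is chosen by the initial *sound* of the following word, not its spelling.
The initialism *Z.A.Z.* is read letter by letter; the first letter, Z, is pronounced /ziː/, which begins with a consonant sound.
So the article is *a*: Each trainee receives a Z.A.Z. code during orientation.

a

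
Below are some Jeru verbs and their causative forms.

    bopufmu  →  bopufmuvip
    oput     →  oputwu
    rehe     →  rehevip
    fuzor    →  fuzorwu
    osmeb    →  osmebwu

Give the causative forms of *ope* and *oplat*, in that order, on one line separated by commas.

The suffix is conditioned by the final sound: -wu when the stem ends in a consonant (*oput*, *fuzor*, *osmeb*); -vip when the stem ends in a vowel (*bopufmu*, *rehe*).
The final sound of *ope* is /e/, which is a vowel, so the suffix is -vip, giving *opevip*.
*oplat* — final sound /t/ (a consonant) → -wu → *oplatwu*.

opevip, oplatwu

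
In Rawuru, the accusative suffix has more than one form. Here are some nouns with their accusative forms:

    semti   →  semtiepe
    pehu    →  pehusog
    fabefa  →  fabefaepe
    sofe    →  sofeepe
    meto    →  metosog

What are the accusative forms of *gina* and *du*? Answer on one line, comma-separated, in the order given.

ginaepe, dusog

The suffix is conditioned by the last vowel: -sog when the last vowel of the stem is a rounded vowel (*pehu*, *meto*); -epe when the last vowel of the stem is an unrounded vowel (*semti*, *fabefa*, *sofe*).
*gina* — last vowel /a/ (an unrounded vowel) → -epe → *ginaepe*.
The last vowel of *du* is /u/, which is a rounded vowel, so the suffix is -sog, giving *dusog*.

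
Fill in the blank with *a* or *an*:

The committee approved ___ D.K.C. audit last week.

The indefinite article is chosen by the initial *sound* of the following word, not its spelling.
The initialism *D.K.C.* is read letter by letter; the first letter, D, is pronounced /diː/, which begins with a consonant sound.
So the article is *a*: The committee approved a D.K.C. audit last week.

a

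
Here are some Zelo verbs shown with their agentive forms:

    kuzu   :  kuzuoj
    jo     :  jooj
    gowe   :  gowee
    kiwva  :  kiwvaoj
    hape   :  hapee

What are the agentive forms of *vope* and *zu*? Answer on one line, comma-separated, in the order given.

The pattern is front/back vowel harmony: -e when the last vowel of the stem is a front vowel (*gowe*, *hape*); -oj when the last vowel of the stem is a back vowel (*kuzu*, *jo*, *kiwva*).
*vope* — last vowel /e/ (a front vowel) → -e → *vopee*.
*zu*: last vowel = /u/, a back vowel → -oj → *zuoj*.

vopee, zuoj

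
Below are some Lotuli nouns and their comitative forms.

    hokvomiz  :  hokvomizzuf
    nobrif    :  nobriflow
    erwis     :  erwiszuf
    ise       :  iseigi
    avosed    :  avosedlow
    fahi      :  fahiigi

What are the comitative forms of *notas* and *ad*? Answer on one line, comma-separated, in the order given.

notaszuf, adlow

The suffix is conditioned by the final sound: -zuf when the stem ends in a sibilant (*hokvomiz*, *erwis*); -low when the stem ends in a non-sibilant consonant (*nobrif*, *avosed*); -igi when the stem ends in a vowel (*ise*, *fahi*).
*notas* — final sound /s/ (a sibilant) → -zuf → *notaszuf*.
*ad* — final sound /d/ (a non-sibilant consonant) → -low → *adlow*.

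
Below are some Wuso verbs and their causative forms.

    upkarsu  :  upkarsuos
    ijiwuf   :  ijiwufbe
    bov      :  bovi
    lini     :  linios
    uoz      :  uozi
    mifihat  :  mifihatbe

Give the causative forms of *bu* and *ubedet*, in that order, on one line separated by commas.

The alternation tracks the final sound of the stem — -be when the stem ends in a voiceless consonant (*ijiwuf*, *mifihat*); -i when the stem ends in a voiced consonant (*bov*, *uoz*); -os when the stem ends in a vowel (*upkarsu*, *lini*).
The final sound of *bu* is /u/, which is a vowel, so the suffix is -os, giving *buos*.
Since the final sound of *ubedet* is /t/ (a voiceless consonant), it takes -be, giving *ubedetbe*.

buos, ubedetbe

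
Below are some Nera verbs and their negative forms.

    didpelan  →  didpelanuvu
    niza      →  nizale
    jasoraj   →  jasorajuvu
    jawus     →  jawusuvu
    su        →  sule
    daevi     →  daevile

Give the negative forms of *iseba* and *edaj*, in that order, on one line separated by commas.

The suffix is conditioned by the final sound: -uvu when the stem ends in a consonant (*didpelan*, *jasoraj*, *jawus*); -le when the stem ends in a vowel (*niza*, *su*, *daevi*).
*iseba* — final sound /a/ (a vowel) → -le → *isebale*.
*edaj*: final sound = /j/, a consonant → -uvu → *edajuvu*.

isebale, edajuvu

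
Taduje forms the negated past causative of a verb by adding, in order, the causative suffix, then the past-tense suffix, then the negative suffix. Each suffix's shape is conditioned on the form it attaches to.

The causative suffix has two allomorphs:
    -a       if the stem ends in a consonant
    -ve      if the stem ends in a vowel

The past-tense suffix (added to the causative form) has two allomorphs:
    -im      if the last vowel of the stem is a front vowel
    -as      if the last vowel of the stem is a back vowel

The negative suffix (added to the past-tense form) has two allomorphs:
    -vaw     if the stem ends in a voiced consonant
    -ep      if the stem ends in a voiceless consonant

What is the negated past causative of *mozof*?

*mozof*: final sound = /f/, a consonant → -a → *mozofa*.
The causative form *mozofa* — last vowel /a/ (a back vowel) → -as → *mozofaas*.
The final consonant of the past-tense form *mozofaas* is /s/, which is voiceless, so the negative suffix is -ep, giving *mozofaasep*.

mozofaasep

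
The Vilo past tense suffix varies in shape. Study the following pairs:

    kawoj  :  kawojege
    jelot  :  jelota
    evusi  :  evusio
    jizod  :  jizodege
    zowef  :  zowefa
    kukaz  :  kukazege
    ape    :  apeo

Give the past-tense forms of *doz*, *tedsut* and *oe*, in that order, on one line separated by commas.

Looking at the final sound of each stem: -a when the stem ends in a voiceless consonant (*jelot*, *zowef*); -ege when the stem ends in a voiced consonant (*kawoj*, *jizod*, *kukaz*); -o when the stem ends in a vowel (*evusi*, *ape*).
The final sound of *doz* is /z/, which is a voiced consonant, so the suffix is -ege, giving *dozege*.
*tedsut*: final sound = /t/, a voiceless consonant → -a → *tedsuta*.
The final sound of *oe* is /e/, which is a vowel, so the suffix is -o, giving *oeo*.

dozege, tedsuta, oeo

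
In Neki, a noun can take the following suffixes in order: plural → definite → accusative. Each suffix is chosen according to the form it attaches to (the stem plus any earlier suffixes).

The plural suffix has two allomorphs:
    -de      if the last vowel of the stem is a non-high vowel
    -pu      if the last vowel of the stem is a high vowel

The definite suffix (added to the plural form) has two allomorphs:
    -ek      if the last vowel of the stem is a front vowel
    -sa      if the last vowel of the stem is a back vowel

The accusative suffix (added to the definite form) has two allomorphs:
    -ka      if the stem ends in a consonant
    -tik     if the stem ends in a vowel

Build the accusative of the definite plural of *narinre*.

The last vowel of *narinre* is /e/, which is a non-high vowel, so the plural suffix is -de, giving *narinrede*.
Since the last vowel of the plural form *narinrede* is /e/ (a front vowel), it takes -ek, giving *narinredeek*.
The final sound of the definite form *narinredeek* is /k/, which is a consonant, so the accusative suffix is -ka, giving *narinredeekka*.

narinredeekka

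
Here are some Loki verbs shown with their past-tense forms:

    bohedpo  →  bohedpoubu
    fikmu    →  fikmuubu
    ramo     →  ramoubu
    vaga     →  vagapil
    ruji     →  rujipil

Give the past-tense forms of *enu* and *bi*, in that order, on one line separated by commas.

The alternation tracks the last vowel of the stem — -ubu when the last vowel of the stem is a rounded vowel (*bohedpo*, *fikmu*, *ramo*); -pil when the last vowel of the stem is an unrounded vowel (*vaga*, *ruji*).
Since the last vowel of *enu* is /u/ (a rounded vowel), it takes -ubu, giving *enuubu*.
The last vowel of *bi* is /i/, which is an unrounded vowel, so the suffix is -pil, giving *bipil*.

enuubu, bipil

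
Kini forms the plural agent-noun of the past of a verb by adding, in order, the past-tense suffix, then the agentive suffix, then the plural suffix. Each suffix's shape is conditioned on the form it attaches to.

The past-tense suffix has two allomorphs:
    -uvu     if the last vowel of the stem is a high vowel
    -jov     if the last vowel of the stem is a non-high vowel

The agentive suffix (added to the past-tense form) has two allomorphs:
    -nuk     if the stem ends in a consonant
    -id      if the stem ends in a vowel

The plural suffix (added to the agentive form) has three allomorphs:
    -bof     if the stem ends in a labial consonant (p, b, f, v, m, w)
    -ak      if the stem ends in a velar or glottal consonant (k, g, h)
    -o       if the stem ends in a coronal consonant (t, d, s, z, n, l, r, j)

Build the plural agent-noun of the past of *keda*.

Since the last vowel of *keda* is /a/ (a non-high vowel), it takes -jov, giving *kedajov*.
Since the final sound of the past-tense form *kedajov* is /v/ (a consonant), it takes -nuk, giving *kedajovnuk*.
The agentive form *kedajovnuk*: final consonant = /k/, velar/glottal → -ak → *kedajovnukak*.

kedajovnukak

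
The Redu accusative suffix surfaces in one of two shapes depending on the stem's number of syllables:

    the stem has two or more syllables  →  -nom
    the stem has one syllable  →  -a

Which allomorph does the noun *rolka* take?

-nom

With 2 syllables, *rolka* takes -nom.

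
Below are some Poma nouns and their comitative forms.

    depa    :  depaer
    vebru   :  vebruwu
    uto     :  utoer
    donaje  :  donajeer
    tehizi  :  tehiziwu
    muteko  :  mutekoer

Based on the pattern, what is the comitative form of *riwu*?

The suffix is conditioned by the last vowel: -wu when the last vowel of the stem is a high vowel (*vebru*, *tehizi*); -er when the last vowel of the stem is a non-high vowel (*depa*, *uto*, *donaje*, *muteko*).
*riwu*: last vowel = /u/, a high vowel → -wu → *riwuwu*.

riwuwu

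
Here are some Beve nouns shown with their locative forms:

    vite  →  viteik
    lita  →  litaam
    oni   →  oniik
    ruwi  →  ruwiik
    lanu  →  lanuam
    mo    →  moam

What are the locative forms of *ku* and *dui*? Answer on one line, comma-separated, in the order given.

kuam, duiik

The suffix is conditioned by the last vowel: -ik when the last vowel of the stem is a front vowel (*vite*, *oni*, *ruwi*); -am when the last vowel of the stem is a back vowel (*lita*, *lanu*, *mo*).
The last vowel of *ku* is /u/, which is a back vowel, so the suffix is -am, giving *kuam*.
Since the last vowel of *dui* is /i/ (a front vowel), it takes -ik, giving *duiik*.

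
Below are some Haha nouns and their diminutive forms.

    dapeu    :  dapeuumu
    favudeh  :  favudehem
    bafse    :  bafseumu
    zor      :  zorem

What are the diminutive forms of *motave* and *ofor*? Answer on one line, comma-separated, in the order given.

The suffix is conditioned by the final sound: -em when the stem ends in a consonant (*favudeh*, *zor*); -umu when the stem ends in a vowel (*dapeu*, *bafse*).
*motave*: final sound = /e/, a vowel → -umu → *motaveumu*.
The final sound of *ofor* is /r/, which is a consonant, so the suffix is -em, giving *oforem*.

motaveumu, oforem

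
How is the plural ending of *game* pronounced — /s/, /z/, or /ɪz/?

The stem *game* ends in a voiced non-sibilant sound.
The plural suffix surfaces as /ɪz/ after sibilants, /s/ after other voiceless consonants, and /z/ after other voiced sounds.
So the plural -s on *game* is pronounced /z/.

/z/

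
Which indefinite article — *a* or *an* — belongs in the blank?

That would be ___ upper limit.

an

The indefinite article is chosen by the initial *sound* of the following word, not its spelling.
*upper* begins with the sound /ʌ/ (u pronounced /ʌ/) — a vowel sound.
So the article is *an*: That would be an upper limit.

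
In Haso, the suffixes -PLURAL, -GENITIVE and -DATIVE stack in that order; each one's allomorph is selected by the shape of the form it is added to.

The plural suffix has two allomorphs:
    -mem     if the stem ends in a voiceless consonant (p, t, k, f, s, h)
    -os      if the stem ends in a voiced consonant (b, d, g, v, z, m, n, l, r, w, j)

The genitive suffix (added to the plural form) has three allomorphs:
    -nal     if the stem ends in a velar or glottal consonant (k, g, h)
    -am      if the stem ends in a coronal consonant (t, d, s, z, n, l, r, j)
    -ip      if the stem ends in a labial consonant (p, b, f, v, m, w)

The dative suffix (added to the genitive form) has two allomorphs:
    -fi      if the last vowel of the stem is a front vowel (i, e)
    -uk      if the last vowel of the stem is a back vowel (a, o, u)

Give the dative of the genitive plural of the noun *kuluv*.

Since the final consonant of *kuluv* is /v/ (voiced), it takes -os, giving *kuluvos*.
The plural form *kuluvos* — final consonant /s/ (coronal) → -am → *kuluvosam*.
The genitive form *kuluvosam*: last vowel = /a/, a back vowel → -uk → *kuluvosamuk*.

kuluvosamuk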